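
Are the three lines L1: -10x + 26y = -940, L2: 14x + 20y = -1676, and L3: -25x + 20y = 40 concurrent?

No

Intersecting L1 and L2: solving the 2×2 system gives (x, y) = (-6194/141, -7480/141).
Substitute into L3: (-25)(-6194/141) + (20)(-7480/141) = 1750/47.
But L3 requires 40 ≠ 1750/47, so the three lines have no common point.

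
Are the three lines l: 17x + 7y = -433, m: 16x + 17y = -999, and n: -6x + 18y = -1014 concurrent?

No

Intersecting l and m: solving the 2×2 system gives (x, y) = (-368/177, -10055/177).
Substitute into n: (-6)(-368/177) + (18)(-10055/177) = -59594/59.
But n requires -1014 ≠ -59594/59, so the three lines have no common point.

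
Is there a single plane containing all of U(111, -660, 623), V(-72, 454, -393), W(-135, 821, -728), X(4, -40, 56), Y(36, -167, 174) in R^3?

The plane through U, V, W has normal n = UV × UW = (-318, 2703, 3021) and equation n·P = 62805.
Checking the remaining points: n·X = 59784, n·Y = 62805.
Since n·X = 59784 ≠ 62805, X is off the plane and the points are not all coplanar.

No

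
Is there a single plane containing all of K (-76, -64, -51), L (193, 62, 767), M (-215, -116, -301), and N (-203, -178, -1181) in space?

No

With K as base: KL = (269, 126, 818), KM = (-139, -52, -250), KN = (-127, -114, -1130).
KM × KN = (30260, -125320, 9242).
KL · (KM × KN) = -90424.
Since -90424 ≠ 0, the four points are not coplanar.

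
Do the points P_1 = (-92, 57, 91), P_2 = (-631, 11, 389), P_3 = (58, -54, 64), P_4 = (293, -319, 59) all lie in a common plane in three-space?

With P_1 as base: P_1P_2 = (-539, -46, 298), P_1P_3 = (150, -111, -27), P_1P_4 = (385, -376, -32).
P_1P_3 × P_1P_4 = (-6600, -5595, -13665).
P_1P_2 · (P_1P_3 × P_1P_4) = -257400.
Since -257400 ≠ 0, the four points are not coplanar.

No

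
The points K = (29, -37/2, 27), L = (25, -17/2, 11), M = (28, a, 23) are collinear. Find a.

-16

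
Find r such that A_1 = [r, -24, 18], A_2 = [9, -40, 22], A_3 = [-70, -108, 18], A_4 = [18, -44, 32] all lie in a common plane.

Coplanarity ⇔ det[A_1A_2; A_1A_3; A_1A_4] = 0.
Expanding, this is linear in r: (696)r + (-14616) = 0.
So r = 21.

21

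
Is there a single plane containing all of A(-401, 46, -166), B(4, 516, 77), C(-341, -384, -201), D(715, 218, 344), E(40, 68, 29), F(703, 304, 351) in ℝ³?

Yes

The plane through A, B, C has normal n = AB × AC = (88040, 28755, -202350) and equation n·P = -391210.
Checking the remaining points: n·D = -391210, n·E = -391210, n·F = -391210.
All equal -391210, so all 6 points lie in one plane.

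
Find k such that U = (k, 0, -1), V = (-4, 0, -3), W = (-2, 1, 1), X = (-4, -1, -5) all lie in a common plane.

-2

Coplanarity ⇔ det[UV; UW; UX] = 0.
Expanding, this is linear in k: (-2)k + (-4) = 0.
So k = -2.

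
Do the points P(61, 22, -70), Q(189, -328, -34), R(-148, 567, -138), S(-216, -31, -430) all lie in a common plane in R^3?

Yes

With P as base: PQ = (128, -350, 36), PR = (-209, 545, -68), PS = (-277, -53, -360).
PR × PS = (-199804, -56404, 162042).
PQ · (PR × PS) = 0.
The scalar triple product vanishes, so the four points are coplanar.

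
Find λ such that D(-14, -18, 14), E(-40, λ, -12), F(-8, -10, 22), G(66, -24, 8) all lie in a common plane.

-44

The points are coplanar iff DE · (DF × DG) = 0.
Expanding, this is linear in λ: (676)λ + (29744) = 0.
So λ = -44.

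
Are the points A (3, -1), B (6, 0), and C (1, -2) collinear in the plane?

No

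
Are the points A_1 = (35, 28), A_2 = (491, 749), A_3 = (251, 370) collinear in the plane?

A_1A_2 = (456, 721), A_1A_3 = (216, 342).
det[A_1A_2; A_1A_3] = (456)(342) − (721)(216) = 216.
The determinant is nonzero, so they are not collinear.

No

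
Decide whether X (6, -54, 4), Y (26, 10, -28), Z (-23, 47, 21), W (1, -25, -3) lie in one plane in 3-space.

The four points are coplanar iff the 3×3 determinant with rows XY, XZ, XW is zero.
Rows: (20, 64, -32), (-29, 101, 17), (-5, 29, -7).
Expanding along the first row: (20)(-1200) − (64)(288) + (-32)(-336) = -31680.
Nonzero ⇒ not coplanar.

No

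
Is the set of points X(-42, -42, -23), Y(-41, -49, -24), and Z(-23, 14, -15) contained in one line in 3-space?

No

XY = (1, -7, -1), XZ = (19, 56, 8).
XY × XZ = (0, -27, 189).
The cross product is nonzero, so the points do not lie on one line.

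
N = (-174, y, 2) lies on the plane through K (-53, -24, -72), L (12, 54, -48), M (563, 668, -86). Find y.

-146

The plane through K, L, M has equation −17700x + 15694y − 3068z = 782340.
Substituting N: (15694)y + (3073664) = 782340, so y = -146.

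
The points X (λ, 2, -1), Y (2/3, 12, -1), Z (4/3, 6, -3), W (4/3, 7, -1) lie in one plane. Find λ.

Coplanarity ⇔ det[XY; XZ; XW] = 0.
Expanding, this is linear in λ: (10)λ + (-20) = 0.
So λ = 2.

2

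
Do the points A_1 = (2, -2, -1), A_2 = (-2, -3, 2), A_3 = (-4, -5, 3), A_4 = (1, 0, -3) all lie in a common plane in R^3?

No

The four points are coplanar iff the 3×3 determinant with rows A_1A_2, A_1A_3, A_1A_4 is zero.
Rows: (-4, -1, 3), (-6, -3, 4), (-1, 2, -2).
Expanding along the first row: (-4)(-2) − (-1)(16) + (3)(-15) = -21.
Nonzero ⇒ not coplanar.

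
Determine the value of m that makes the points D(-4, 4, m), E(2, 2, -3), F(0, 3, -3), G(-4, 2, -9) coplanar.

-5

The points are coplanar iff DE · (DF × DG) = 0.
Expanding, this is linear in m: (-6)m + (-30) = 0.
So m = -5.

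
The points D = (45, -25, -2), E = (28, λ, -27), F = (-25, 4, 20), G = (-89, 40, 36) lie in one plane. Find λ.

The points are coplanar iff DE · (DF × DG) = 0.
Expanding, this is linear in λ: (-288)λ + (14976) = 0.
So λ = 52.

52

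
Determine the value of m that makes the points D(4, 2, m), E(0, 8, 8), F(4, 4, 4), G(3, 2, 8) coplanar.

6

The points are coplanar iff DE · (DF × DG) = 0.
Expanding, this is linear in m: (12)m + (-72) = 0.
So m = 6.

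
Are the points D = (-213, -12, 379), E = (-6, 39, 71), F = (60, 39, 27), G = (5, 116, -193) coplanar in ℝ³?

Yes

With D as base: DE = (207, 51, -308), DF = (273, 51, -352), DG = (218, 128, -572).
DF × DG = (15884, 79420, 23826).
DE · (DF × DG) = 0.
The scalar triple product vanishes, so the four points are coplanar.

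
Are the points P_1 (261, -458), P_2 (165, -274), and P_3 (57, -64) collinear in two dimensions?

No

P_1P_2 = (-96, 184), P_1P_3 = (-204, 394).
If collinear, P_1P_3 would be a scalar multiple of P_1P_2. But (-96)·(394) ≠ (184)·(-204) (difference -288), so they are not parallel; the points are not collinear.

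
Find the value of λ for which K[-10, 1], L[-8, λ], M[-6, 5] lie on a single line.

The three points are collinear iff det[KL; KM] = 0.
This determinant is linear in λ: (-4)λ + (12) = 0, so λ = 3.

3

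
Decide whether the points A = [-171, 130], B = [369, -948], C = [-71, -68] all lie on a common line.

AB = (540, -1078), AC = (100, -198).
If collinear, AC would be a scalar multiple of AB. But (540)·(-198) ≠ (-1078)·(100) (difference 880), so they are not parallel; the points are not collinear.

No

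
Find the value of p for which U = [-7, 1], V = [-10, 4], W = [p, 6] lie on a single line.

Collinearity: (W − U) must be parallel to (V − U) = (-3, 3).
Cross-multiplying the components: (p − (-7))·(3) = (5)·(-3).
Solving gives p = -12.

-12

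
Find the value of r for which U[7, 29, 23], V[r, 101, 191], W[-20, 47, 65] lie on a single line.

Direction UW = (-27, 18, 42). From the y-coordinate of V, the parameter along the line is τ = (101 − 29)/18 = 4.
Then r = 7 + 4·(-27) = -101.

-101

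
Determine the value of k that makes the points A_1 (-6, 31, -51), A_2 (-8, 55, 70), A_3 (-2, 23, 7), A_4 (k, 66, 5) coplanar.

Normal to plane A_1A_2A_3: n = (2360, 600, -80); plane equation n·P = 8520.
Requiring n·A_4 = 8520: (2360)k + (39200) = 8520.
So k = -13.

-13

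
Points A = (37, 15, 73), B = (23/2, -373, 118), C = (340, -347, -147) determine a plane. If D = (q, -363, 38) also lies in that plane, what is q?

221/2

A normal to the plane is n = AB × AC = (101650, 8025, 126795).
D lies in the plane iff n · AD = 0.
This gives (101650)q + (-11232325) = 0, so q = 221/2.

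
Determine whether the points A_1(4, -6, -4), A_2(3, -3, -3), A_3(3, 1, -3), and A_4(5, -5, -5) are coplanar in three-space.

With A_1 as base: A_1A_2 = (-1, 3, 1), A_1A_3 = (-1, 7, 1), A_1A_4 = (1, 1, -1).
A_1A_3 × A_1A_4 = (-8, 0, -8).
A_1A_2 · (A_1A_3 × A_1A_4) = 0.
The scalar triple product vanishes, so the four points are coplanar.

Yes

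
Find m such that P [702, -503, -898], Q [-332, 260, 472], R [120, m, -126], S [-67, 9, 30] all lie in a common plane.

Normal to plane PQS: n = (6624, -93978, 57339); plane equation n·X = 430560.
Requiring n·R = 430560: (-93978)m + (-6429834) = 430560.
So m = -73.

-73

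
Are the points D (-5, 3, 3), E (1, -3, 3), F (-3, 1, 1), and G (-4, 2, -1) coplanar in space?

With D as base: DE = (6, -6, 0), DF = (2, -2, -2), DG = (1, -1, -4).
DF × DG = (6, 6, 0).
DE · (DF × DG) = 0.
The scalar triple product vanishes, so the four points are coplanar.

Yes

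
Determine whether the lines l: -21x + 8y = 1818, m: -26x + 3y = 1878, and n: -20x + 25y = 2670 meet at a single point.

Yes

Lines aᵢx + bᵢy = cᵢ with pairwise distinct directions are concurrent exactly when det[aᵢ bᵢ cᵢ] = 0.
Here the determinant is 0.
It vanishes, so the lines are concurrent at (-66, 54).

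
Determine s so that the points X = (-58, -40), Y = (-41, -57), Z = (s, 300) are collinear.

Collinearity: (Z − X) must be parallel to (Y − X) = (17, -17).
Cross-multiplying the components: (s − (-58))·(-17) = (340)·(17).
Solving gives s = -398.

-398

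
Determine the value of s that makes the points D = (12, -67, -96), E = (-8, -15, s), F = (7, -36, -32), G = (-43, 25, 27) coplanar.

Coplanarity ⇔ det[DE; DF; DG] = 0.
Expanding, this is linear in s: (1245)s + (9960) = 0.
So s = -8.

-8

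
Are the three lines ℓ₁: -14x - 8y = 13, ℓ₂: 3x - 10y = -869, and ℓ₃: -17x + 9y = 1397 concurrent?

The three lines meet at one point iff the augmented coefficient matrix [aᵢ bᵢ cᵢ] has rank < 3, i.e. its determinant vanishes.
Here the determinant is -429.
Nonzero, so no common point exists.

No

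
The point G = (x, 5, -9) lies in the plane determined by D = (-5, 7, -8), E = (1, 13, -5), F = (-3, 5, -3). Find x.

-7

The plane through D, E, F has equation 36x − 24y − 24z = -156.
Substituting G: (36)x + (96) = -156, so x = -7.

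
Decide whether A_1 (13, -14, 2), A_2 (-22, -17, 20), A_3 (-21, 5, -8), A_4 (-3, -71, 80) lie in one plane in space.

Yes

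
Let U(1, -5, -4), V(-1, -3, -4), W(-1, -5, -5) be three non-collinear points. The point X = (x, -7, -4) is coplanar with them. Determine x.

Coplanarity requires UV · (UW × UX) = 0.
UV = (-2, 2, 0), UW = (-2, 0, -1); the triple product is linear in x with coefficient -2 and constant term 6.
Setting it to zero: x = 3.

3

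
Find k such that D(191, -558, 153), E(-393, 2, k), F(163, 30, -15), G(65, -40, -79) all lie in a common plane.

-469

The points are coplanar iff DE · (DF × DG) = 0.
Expanding, this is linear in k: (59584)k + (27944896) = 0.
So k = -469.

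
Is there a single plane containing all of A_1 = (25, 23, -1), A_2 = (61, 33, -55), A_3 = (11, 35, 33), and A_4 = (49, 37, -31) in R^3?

The four points are coplanar iff the 3×3 determinant with rows A_1A_2, A_1A_3, A_1A_4 is zero.
Rows: (36, 10, -54), (-14, 12, 34), (24, 14, -30).
Expanding along the first row: (36)(-836) − (10)(-396) + (-54)(-484) = 0.
Zero determinant ⇒ coplanar.

Yes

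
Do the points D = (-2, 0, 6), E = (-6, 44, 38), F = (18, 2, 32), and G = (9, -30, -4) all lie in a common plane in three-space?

With D as base: DE = (-4, 44, 32), DF = (20, 2, 26), DG = (11, -30, -10).
DF × DG = (760, 486, -622).
DE · (DF × DG) = -1560.
Since -1560 ≠ 0, the four points are not coplanar.

No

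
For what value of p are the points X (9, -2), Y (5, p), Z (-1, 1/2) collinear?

-1

Collinearity: (Y − X) must be parallel to (Z − X) = (-10, 5/2).
Cross-multiplying the components: (p − (-2))·(-10) = (-4)·(5/2).
Solving gives p = -1.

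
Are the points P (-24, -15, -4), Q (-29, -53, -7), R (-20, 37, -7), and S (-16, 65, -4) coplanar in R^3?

Yes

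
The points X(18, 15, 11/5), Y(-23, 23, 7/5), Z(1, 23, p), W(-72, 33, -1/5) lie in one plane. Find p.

The points are coplanar iff XY · (XZ × XW) = 0.
Expanding, this is linear in p: (18)p + (90) = 0.
So p = -5.

-5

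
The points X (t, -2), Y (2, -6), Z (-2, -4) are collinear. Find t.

-6

The three points are collinear iff det[XY; XZ] = 0.
This determinant is linear in t: (-2)t + (-12) = 0, so t = -6.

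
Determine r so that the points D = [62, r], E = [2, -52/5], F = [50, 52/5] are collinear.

Collinearity: (D − E) must be parallel to (F − E) = (48, 104/5).
Cross-multiplying the components: (r − (-52/5))·(48) = (60)·(104/5).
Solving gives r = 78/5.

78/5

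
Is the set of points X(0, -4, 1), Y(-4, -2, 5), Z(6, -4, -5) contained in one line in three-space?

XY = (-4, 2, 4), XZ = (6, 0, -6).
Comparing components 2 and 3: (2)(-6) − (4)(0) = -12 ≠ 0, so XY and XZ are not parallel and the points are not collinear.

No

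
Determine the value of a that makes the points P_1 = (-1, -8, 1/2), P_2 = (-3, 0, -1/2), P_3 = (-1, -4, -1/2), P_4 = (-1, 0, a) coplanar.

-3/2

Normal to plane P_1P_2P_3: n = (-4, -2, -8); plane equation n·P = 16.
Requiring n·P_4 = 16: (-8)a + (4) = 16.
So a = -3/2.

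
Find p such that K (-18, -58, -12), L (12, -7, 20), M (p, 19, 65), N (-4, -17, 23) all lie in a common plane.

Coplanarity ⇔ det[KL; KM; KN] = 0.
Expanding, this is linear in p: (-473)p + (-1892) = 0.
So p = -4.

-4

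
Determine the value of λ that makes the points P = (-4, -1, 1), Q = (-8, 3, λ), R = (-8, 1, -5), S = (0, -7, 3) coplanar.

-3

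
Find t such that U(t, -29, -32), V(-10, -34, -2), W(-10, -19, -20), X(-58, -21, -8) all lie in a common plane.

Coplanarity ⇔ det[UV; UW; UX] = 0.
Expanding, this is linear in t: (-144)t + (15840) = 0.
So t = 110.

110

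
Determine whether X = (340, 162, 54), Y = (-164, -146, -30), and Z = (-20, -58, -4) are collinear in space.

No

XY = (-504, -308, -84), XZ = (-360, -220, -58).
XY × XZ = (-616, 1008, 0).
The cross product is nonzero, so the points do not lie on one line.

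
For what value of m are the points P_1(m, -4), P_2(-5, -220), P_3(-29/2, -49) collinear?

-17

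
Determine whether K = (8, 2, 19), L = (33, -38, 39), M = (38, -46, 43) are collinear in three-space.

KL = (25, -40, 20), KM = (30, -48, 24).
KL × KM = (0, 0, 0).
The cross product vanishes, so the three points are collinear.

Yes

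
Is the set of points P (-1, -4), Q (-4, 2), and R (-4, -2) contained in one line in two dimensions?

No

PQ = (-3, 6), PR = (-3, 2).
det[PQ; PR] = (-3)(2) − (6)(-3) = 12.
The determinant is nonzero, so they are not collinear.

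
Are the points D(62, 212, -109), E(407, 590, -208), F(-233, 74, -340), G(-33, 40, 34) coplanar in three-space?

A normal to the plane through D, E, F is n = DE × DF = (-100980, 108900, 63900).
The plane has equation n·P = 9860940. For G: n·G = 9860940.
Equal, so G lies in the plane and all four are coplanar.

Yes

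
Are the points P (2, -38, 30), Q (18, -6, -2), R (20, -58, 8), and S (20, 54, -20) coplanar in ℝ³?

Yes

With P as base: PQ = (16, 32, -32), PR = (18, -20, -22), PS = (18, 92, -50).
PR × PS = (3024, 504, 2016).
PQ · (PR × PS) = 0.
The scalar triple product vanishes, so the four points are coplanar.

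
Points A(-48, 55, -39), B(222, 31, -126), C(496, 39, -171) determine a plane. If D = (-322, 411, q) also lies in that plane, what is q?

A normal to the plane is n = AB × AC = (1776, -11688, 8736).
D lies in the plane iff n · AD = 0.
This gives (8736)q + (-4306848) = 0, so q = 493.

493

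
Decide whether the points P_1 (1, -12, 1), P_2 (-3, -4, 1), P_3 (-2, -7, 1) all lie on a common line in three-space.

P_1P_2 = (-4, 8, 0), P_1P_3 = (-3, 5, 0).
Comparing components 1 and 2: (-4)(5) − (8)(-3) = 4 ≠ 0, so P_1P_2 and P_1P_3 are not parallel and the points are not collinear.

No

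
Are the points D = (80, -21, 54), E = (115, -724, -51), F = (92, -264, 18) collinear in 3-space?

No

DE = (35, -703, -105), DF = (12, -243, -36).
Comparing components 2 and 3: (-703)(-36) − (-105)(-243) = -207 ≠ 0, so DE and DF are not parallel and the points are not collinear.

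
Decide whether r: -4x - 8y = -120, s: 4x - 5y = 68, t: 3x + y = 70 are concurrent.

Lines aᵢx + bᵢy = cᵢ with pairwise distinct directions are concurrent exactly when det[aᵢ bᵢ cᵢ] = 0.
Here the determinant is 0.
It vanishes, so the lines are concurrent at (22, 4).

Yes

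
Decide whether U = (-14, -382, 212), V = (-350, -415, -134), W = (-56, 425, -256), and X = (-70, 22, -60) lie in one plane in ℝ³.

No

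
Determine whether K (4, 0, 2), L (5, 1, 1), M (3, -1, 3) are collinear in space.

KL = (1, 1, -1), KM = (-1, -1, 1).
KL × KM = (0, 0, 0).
The cross product vanishes, so the three points are collinear.

Yes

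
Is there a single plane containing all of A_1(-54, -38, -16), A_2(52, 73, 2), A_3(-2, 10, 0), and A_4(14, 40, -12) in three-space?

The four points are coplanar iff the 3×3 determinant with rows A_1A_2, A_1A_3, A_1A_4 is zero.
Rows: (106, 111, 18), (52, 48, 16), (68, 78, 4).
Expanding along the first row: (106)(-1056) − (111)(-880) + (18)(792) = 0.
Zero determinant ⇒ coplanar.

Yes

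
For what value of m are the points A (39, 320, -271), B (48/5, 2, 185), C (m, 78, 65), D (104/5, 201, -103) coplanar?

The points are coplanar iff AB · (AC × AD) = 0.
Expanding, this is linear in m: (-840)m + (-11256) = 0.
So m = -67/5.

-67/5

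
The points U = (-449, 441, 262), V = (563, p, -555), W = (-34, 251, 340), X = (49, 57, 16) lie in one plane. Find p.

Normal to plane UWX: n = (76692, 140934, -64740); plane equation n·P = 10755306.
Requiring n·V = 10755306: (140934)p + (79108296) = 10755306.
So p = -485.

-485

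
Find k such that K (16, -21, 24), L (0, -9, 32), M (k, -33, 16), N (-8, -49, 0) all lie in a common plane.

Coplanarity ⇔ det[KL; KM; KN] = 0.
Expanding, this is linear in k: (64)k + (-2048) = 0.
So k = 32.

32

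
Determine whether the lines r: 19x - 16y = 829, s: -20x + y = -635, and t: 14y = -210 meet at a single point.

Lines aᵢx + bᵢy = cᵢ with pairwise distinct directions are concurrent exactly when det[aᵢ bᵢ cᵢ] = 0.
Here the determinant is 0.
It vanishes, so the lines are concurrent at (31, -15).

Yes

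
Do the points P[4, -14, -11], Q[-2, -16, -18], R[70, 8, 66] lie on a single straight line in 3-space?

PQ = (-6, -2, -7), PR = (66, 22, 77).
PQ × PR = (0, 0, 0).
The cross product vanishes, so the three points are collinear.

Yes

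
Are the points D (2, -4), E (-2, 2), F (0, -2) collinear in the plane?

No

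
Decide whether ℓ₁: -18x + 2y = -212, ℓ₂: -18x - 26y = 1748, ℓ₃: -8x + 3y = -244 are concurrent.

No

Intersecting ℓ₁ and ℓ₂: solving the 2×2 system gives (x, y) = (4, -70).
Substitute into ℓ₃: (-8)(4) + (3)(-70) = -242.
But ℓ₃ requires -244 ≠ -242, so the three lines have no common point.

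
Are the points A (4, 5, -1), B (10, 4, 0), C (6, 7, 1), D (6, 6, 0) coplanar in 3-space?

The four points are coplanar iff the 3×3 determinant with rows AB, AC, AD is zero.
Rows: (6, -1, 1), (2, 2, 2), (2, 1, 1).
Expanding along the first row: (6)(0) − (-1)(-2) + (1)(-2) = -4.
Nonzero ⇒ not coplanar.

No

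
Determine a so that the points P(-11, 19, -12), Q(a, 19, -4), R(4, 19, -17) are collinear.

-35

Direction PR = (15, 0, -5). From the z-coordinate of Q, the parameter along the line is τ = (-4 − (-12))/(-5) = -8/5.
Then a = (-11) + (-8/5)·(15) = -35.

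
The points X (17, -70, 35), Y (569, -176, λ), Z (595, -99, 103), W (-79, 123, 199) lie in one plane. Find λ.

Normal to plane XZW: n = (-17880, -101320, 108770); plane equation n·P = 10595390.
Requiring n·Y = 10595390: (108770)λ + (7658600) = 10595390.
So λ = 27.

27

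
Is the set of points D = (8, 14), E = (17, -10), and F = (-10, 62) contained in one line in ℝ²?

Yes

DE = (9, -24), DF = (-18, 48).
Twice the signed area of △DEF is (9)(48) − (-24)(-18) = 0.
The triangle is degenerate (zero area), so the points are collinear.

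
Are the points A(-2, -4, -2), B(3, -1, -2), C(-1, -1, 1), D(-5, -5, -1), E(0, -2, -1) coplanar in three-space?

Yes

The plane through A, B, C has normal n = AB × AC = (9, -15, 12) and equation n·P = 18.
Checking the remaining points: n·D = 18, n·E = 18.
All equal 18, so all 5 points lie in one plane.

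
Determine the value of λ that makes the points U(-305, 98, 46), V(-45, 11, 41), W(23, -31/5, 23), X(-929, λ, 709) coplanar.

Coplanarity ⇔ det[UV; UW; UX] = 0.
Expanding, this is linear in λ: (4340)λ + (-391468) = 0.
So λ = 451/5.

451/5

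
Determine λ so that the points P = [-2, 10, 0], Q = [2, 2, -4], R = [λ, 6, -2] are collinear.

Collinearity requires PQ × PR = 0; each component is linear in λ.
The y-component gives (-4)λ + (0) = 0, so λ = 0.
The remaining components then also vanish.

0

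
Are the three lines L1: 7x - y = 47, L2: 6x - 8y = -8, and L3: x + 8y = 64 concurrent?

Intersecting L1 and L2: solving the 2×2 system gives (x, y) = (192/25, 169/25).
Substitute into L3: (1)(192/25) + (8)(169/25) = 1544/25.
But L3 requires 64 ≠ 1544/25, so the three lines have no common point.

No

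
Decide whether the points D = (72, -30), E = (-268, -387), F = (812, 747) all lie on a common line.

DE = (-340, -357), DF = (740, 777).
Twice the signed area of △DEF is (-340)(777) − (-357)(740) = 0.
The triangle is degenerate (zero area), so the points are collinear.

Yes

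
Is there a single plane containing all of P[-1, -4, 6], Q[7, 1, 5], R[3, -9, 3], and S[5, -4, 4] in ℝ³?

The four points are coplanar iff the 3×3 determinant with rows PQ, PR, PS is zero.
Rows: (8, 5, -1), (4, -5, -3), (6, 0, -2).
Expanding along the first row: (8)(10) − (5)(10) + (-1)(30) = 0.
Zero determinant ⇒ coplanar.

Yes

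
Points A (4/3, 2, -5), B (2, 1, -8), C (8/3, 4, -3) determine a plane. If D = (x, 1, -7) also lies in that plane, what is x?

The plane through A, B, C has equation 4x − (16/3)y + (8/3)z = -56/3.
Substituting D: (4)x + (-24) = -56/3, so x = 4/3.

4/3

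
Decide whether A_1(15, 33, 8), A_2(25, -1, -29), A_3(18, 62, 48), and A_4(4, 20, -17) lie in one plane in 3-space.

A normal to the plane through A_1, A_2, A_3 is n = A_1A_2 × A_1A_3 = (-287, -511, 392).
The plane has equation n·P = -18032. For A_4: n·A_4 = -18032.
Equal, so A_4 lies in the plane and all four are coplanar.

Yes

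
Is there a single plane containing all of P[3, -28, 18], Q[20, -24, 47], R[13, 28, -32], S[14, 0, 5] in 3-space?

Yes

A normal to the plane through P, Q, R is n = PQ × PR = (-1824, 1140, 912).
The plane has equation n·X = -20976. For S: n·S = -20976.
Equal, so S lies in the plane and all four are coplanar.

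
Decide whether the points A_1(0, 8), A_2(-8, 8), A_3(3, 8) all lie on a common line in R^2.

Yes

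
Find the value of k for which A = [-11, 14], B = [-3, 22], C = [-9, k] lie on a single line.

16

The three points are collinear iff det[AB; AC] = 0.
This determinant is linear in k: (8)k + (-128) = 0, so k = 16.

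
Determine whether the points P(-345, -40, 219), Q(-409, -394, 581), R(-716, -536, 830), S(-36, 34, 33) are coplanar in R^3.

No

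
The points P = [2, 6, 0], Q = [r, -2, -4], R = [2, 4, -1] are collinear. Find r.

Collinearity requires PQ × PR = 0; each component is linear in r.
The y-component gives (1)r + (-2) = 0, so r = 2.
The remaining components then also vanish.

2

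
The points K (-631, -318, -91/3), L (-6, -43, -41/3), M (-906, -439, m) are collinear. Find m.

Direction KL = (625, 275, 50/3). From the x-coordinate of M, the parameter along the line is τ = (-906 − (-631))/625 = -11/25.
Then m = (-91/3) + (-11/25)·(50/3) = -113/3.

-113/3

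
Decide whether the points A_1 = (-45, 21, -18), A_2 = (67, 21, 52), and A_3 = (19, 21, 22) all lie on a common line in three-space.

A_1A_2 = (112, 0, 70), A_1A_3 = (64, 0, 40).
Each component of A_1A_3 is 4/7 times the corresponding component of A_1A_2, so A_1A_3 = 4/7·A_1A_2 and the points are collinear.

Yes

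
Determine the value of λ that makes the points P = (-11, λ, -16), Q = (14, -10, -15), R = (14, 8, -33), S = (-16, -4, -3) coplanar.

6

Coplanarity ⇔ det[PQ; PR; PS] = 0.
Expanding, this is linear in λ: (-540)λ + (3240) = 0.
So λ = 6.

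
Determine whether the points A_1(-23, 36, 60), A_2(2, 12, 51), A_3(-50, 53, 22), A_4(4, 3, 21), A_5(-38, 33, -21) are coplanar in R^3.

The plane through A_1, A_2, A_3 has normal n = A_1A_2 × A_1A_3 = (1065, 1193, -223) and equation n·P = 5073.
Checking the remaining points: n·A_4 = 3156, n·A_5 = 3582.
Since n·A_4 = 3156 ≠ 5073, A_4 is off the plane and the points are not all coplanar.

No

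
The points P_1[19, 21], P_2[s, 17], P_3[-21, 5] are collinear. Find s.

9

The three points are collinear iff det[P_1P_2; P_1P_3] = 0.
This determinant is linear in s: (-16)s + (144) = 0, so s = 9.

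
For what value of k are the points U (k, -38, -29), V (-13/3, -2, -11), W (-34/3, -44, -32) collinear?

Collinearity requires UV × UW = 0; each component is linear in k.
The y-component gives (-21)k + (-217) = 0, so k = -31/3.
The remaining components then also vanish.

-31/3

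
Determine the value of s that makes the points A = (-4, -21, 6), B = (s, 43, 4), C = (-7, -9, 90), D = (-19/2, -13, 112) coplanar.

Normal to plane ACD: n = (600, -144, 42); plane equation n·P = 876.
Requiring n·B = 876: (600)s + (-6024) = 876.
So s = 23/2.

23/2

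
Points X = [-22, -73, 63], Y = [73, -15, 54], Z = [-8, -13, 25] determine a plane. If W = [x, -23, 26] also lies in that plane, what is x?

-26

The plane through X, Y, Z has equation −1664x + 3484y + 4888z = 90220.
Substituting W: (-1664)x + (46956) = 90220, so x = -26.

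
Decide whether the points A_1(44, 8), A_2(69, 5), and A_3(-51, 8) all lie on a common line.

No

A_1A_2 = (25, -3), A_1A_3 = (-95, 0).
Twice the signed area of △A_1A_2A_3 is (25)(0) − (-3)(-95) = -285.
The area is nonzero, so the three points are not collinear.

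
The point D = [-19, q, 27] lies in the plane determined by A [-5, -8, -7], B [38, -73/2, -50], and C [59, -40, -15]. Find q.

Coplanarity requires AB · (AC × AD) = 0.
AB = (43, -57/2, -43), AC = (64, -32, -8); the triple product is linear in q with coefficient -2408 and constant term 12040.
Setting it to zero: q = 5.

5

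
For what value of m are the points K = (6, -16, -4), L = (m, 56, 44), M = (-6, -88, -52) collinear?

18

Collinearity requires KL × KM = 0; each component is linear in m.
The y-component gives (48)m + (-864) = 0, so m = 18.
The remaining components then also vanish.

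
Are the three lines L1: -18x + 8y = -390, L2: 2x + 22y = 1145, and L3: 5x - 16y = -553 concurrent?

Intersecting L1 and L2: solving the 2×2 system gives (x, y) = (4435/103, 9915/206).
Substitute into L3: (5)(4435/103) + (-16)(9915/206) = -57145/103.
But L3 requires -553 ≠ -57145/103, so the three lines have no common point.

No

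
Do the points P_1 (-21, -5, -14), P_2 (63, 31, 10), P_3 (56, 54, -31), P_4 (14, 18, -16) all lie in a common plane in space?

A normal to the plane through P_1, P_2, P_3 is n = P_1P_2 × P_1P_3 = (-2028, 3276, 2184).
The plane has equation n·P = -4368. For P_4: n·P_4 = -4368.
Equal, so P_4 lies in the plane and all four are coplanar.

Yes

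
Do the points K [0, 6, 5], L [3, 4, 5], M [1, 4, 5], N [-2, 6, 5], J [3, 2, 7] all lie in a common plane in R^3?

No

The plane through K, L, M has normal n = KL × KM = (0, 0, -4) and equation n·P = -20.
Checking the remaining points: n·N = -20, n·J = -28.
Since n·J = -28 ≠ -20, J is off the plane and the points are not all coplanar.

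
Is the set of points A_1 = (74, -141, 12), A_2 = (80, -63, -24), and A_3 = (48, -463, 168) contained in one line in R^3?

A_1A_2 = (6, 78, -36), A_1A_3 = (-26, -322, 156).
A_1A_2 × A_1A_3 = (576, 0, 96).
The cross product is nonzero, so the points do not lie on one line.

No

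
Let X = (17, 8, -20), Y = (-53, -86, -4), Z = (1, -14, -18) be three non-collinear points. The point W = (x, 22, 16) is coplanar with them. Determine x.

19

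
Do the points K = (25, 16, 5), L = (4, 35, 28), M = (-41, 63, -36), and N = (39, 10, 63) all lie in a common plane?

No

The four points are coplanar iff the 3×3 determinant with rows KL, KM, KN is zero.
Rows: (-21, 19, 23), (-66, 47, -41), (14, -6, 58).
Expanding along the first row: (-21)(2480) − (19)(-3254) + (23)(-262) = 3720.
Nonzero ⇒ not coplanar.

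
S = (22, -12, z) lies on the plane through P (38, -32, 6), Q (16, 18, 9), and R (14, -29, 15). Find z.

The plane through P, Q, R has equation 441x + 126y + 1134z = 19530.
Substituting S: (1134)z + (8190) = 19530, so z = 10.

10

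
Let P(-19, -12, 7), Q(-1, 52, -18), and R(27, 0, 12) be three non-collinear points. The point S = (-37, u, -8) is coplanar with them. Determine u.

Coplanarity requires PQ · (PR × PS) = 0.
PQ = (18, 64, -25), PR = (46, 12, 5); the triple product is linear in u with coefficient -1240 and constant term 14880.
Setting it to zero: u = 12.

12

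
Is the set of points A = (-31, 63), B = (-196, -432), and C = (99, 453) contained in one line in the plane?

AB = (-165, -495), AC = (130, 390).
det[AB; AC] = (-165)(390) − (-495)(130) = 0.
The determinant is zero, so the points are collinear.

Yes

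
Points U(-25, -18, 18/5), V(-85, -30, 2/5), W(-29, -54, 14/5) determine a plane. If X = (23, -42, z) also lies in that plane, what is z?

A normal to the plane is n = UV × UW = (-528/5, -176/5, 2112).
X lies in the plane iff n · UX = 0.
This gives (2112)z + (-59136/5) = 0, so z = 28/5.

28/5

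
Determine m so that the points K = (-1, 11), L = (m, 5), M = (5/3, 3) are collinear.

The three points are collinear iff det[KL; KM] = 0.
This determinant is linear in m: (-8)m + (8) = 0, so m = 1.

1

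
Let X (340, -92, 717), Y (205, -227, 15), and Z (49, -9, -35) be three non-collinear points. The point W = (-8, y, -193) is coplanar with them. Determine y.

2

Coplanarity requires XY · (XZ × XW) = 0.
XY = (-135, -135, -702), XZ = (-291, 83, -752); the triple product is linear in y with coefficient 102762 and constant term -205524.
Setting it to zero: y = 2.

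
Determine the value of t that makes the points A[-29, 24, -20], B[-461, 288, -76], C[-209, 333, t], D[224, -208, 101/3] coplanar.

-97

Normal to plane ABD: n = (1176, 9016, 33432); plane equation n·P = -486360.
Requiring n·C = -486360: (33432)t + (2756544) = -486360.
So t = -97.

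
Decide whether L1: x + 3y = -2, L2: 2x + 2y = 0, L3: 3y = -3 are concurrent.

Intersecting L1 and L2: solving the 2×2 system gives (x, y) = (1, -1).
Substitute into L3: (0)(1) + (3)(-1) = -3.
This equals -3, so (1, -1) lies on all three lines and they are concurrent.

Yes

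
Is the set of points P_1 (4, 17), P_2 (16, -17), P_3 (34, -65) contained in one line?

P_1P_2 = (12, -34), P_1P_3 = (30, -82).
det[P_1P_2; P_1P_3] = (12)(-82) − (-34)(30) = 36.
The determinant is nonzero, so they are not collinear.

No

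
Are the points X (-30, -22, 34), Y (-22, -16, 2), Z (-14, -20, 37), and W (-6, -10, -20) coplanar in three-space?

No

The four points are coplanar iff the 3×3 determinant with rows XY, XZ, XW is zero.
Rows: (8, 6, -32), (16, 2, 3), (24, 12, -54).
Expanding along the first row: (8)(-144) − (6)(-936) + (-32)(144) = -144.
Nonzero ⇒ not coplanar.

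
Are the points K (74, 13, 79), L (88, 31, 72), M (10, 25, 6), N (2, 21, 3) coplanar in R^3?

Yes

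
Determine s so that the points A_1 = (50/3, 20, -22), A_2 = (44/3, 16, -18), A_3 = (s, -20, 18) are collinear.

Direction A_1A_2 = (-2, -4, 4). From the y-coordinate of A_3, the parameter along the line is τ = (-20 − 20)/(-4) = 10.
Then s = 50/3 + 10·(-2) = -10/3.

-10/3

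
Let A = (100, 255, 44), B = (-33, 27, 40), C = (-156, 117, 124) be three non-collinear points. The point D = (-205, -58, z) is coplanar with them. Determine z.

A normal to the plane is n = AB × AC = (-18792, 11664, -40014).
D lies in the plane iff n · AD = 0.
This gives (-40014)z + (3841344) = 0, so z = 96.

96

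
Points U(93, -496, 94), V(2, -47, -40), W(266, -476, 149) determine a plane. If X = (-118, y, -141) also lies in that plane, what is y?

214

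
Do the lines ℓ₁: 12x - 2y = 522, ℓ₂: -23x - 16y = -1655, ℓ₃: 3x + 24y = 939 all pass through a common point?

Yes

Intersecting ℓ₁ and ℓ₂: solving the 2×2 system gives (x, y) = (49, 33).
Substitute into ℓ₃: (3)(49) + (24)(33) = 939.
This equals 939, so (49, 33) lies on all three lines and they are concurrent.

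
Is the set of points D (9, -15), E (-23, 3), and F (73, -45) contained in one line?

No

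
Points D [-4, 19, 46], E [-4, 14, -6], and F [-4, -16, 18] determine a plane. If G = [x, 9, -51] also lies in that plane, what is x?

The plane through D, E, F has equation −1680x = 6720.
Substituting G: (-1680)x + (0) = 6720, so x = -4.

-4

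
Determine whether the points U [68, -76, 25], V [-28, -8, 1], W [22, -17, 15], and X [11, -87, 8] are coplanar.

No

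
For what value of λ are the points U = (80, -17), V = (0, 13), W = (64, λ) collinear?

Collinearity: (W − U) must be parallel to (V − U) = (-80, 30).
Cross-multiplying the components: (λ − (-17))·(-80) = (-16)·(30).
Solving gives λ = -11.

-11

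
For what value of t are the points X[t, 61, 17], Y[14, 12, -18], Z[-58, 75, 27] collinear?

Collinearity requires XY × XZ = 0; each component is linear in t.
The y-component gives (45)t + (1890) = 0, so t = -42.
The remaining components then also vanish.

-42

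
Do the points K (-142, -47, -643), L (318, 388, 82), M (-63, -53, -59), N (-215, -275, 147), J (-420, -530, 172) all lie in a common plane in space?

The plane through K, L, M has normal n = KL × KM = (258390, -211365, -37125) and equation n·P = -2885850.
Checking the remaining points: n·N = -2885850, n·J = -2885850.
All equal -2885850, so all 5 points lie in one plane.

Yes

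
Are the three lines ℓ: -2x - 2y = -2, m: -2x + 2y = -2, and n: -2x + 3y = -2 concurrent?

Intersecting ℓ and m: solving the 2×2 system gives (x, y) = (1, 0).
Substitute into n: (-2)(1) + (3)(0) = -2.
This equals -2, so (1, 0) lies on all three lines and they are concurrent.

Yes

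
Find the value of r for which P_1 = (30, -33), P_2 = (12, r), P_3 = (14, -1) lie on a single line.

3

The three points are collinear iff det[P_1P_2; P_1P_3] = 0.
This determinant is linear in r: (16)r + (-48) = 0, so r = 3.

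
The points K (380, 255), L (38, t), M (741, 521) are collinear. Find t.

The three points are collinear iff det[KL; KM] = 0.
This determinant is linear in t: (-361)t + (1083) = 0, so t = 3.

3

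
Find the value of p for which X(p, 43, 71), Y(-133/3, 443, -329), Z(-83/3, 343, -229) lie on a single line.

Direction YZ = (50/3, -100, 100). From the y-coordinate of X, the parameter along the line is τ = (43 − 443)/(-100) = 4.
Then p = (-133/3) + 4·(50/3) = 67/3.

67/3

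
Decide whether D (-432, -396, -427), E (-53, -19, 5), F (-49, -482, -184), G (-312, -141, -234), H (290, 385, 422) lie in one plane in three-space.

The plane through D, E, F has normal n = DE × DF = (128763, 73359, -176985) and equation n·P = -9103185.
Checking the remaining points: n·G = -9103185, n·H = -9103185.
All equal -9103185, so all 5 points lie in one plane.

Yes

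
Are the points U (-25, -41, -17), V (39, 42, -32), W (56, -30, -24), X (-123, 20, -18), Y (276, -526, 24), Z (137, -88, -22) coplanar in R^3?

No

The plane through U, V, W has normal n = UV × UW = (-416, -767, -6019) and equation n·P = 144170.
Checking the remaining points: n·X = 144170, n·Y = 144170, n·Z = 142922.
Since n·Z = 142922 ≠ 144170, Z is off the plane and the points are not all coplanar.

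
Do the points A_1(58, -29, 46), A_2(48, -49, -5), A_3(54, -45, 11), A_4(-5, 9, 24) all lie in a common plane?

The four points are coplanar iff the 3×3 determinant with rows A_1A_2, A_1A_3, A_1A_4 is zero.
Rows: (-10, -20, -51), (-4, -16, -35), (-63, 38, -22).
Expanding along the first row: (-10)(1682) − (-20)(-2117) + (-51)(-1160) = 0.
Zero determinant ⇒ coplanar.

Yes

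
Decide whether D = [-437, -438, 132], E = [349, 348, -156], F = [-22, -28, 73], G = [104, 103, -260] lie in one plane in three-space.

With D as base: DE = (786, 786, -288), DF = (415, 410, -59), DG = (541, 541, -392).
DF × DG = (-128801, 130761, 2705).
DE · (DF × DG) = 761520.
Since 761520 ≠ 0, the four points are not coplanar.

No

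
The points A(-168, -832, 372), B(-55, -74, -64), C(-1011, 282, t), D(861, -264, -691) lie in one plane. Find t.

The points are coplanar iff AB · (AC × AD) = 0.
Expanding, this is linear in t: (715798)t + (-370783364) = 0.
So t = 518.

518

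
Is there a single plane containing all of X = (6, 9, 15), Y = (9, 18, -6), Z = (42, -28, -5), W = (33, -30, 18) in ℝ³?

Yes

A normal to the plane through X, Y, Z is n = XY × XZ = (-957, -696, -435).
The plane has equation n·P = -18531. For W: n·W = -18531.
Equal, so W lies in the plane and all four are coplanar.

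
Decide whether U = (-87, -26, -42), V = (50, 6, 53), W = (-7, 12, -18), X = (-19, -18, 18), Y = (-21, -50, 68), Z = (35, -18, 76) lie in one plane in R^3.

Yes

The plane through U, V, W has normal n = UV × UW = (-2842, 4312, 2646) and equation n·P = 24010.
Checking the remaining points: n·X = 24010, n·Y = 24010, n·Z = 24010.
All equal 24010, so all 6 points lie in one plane.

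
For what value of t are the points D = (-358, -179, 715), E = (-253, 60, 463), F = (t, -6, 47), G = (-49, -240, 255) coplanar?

29

Coplanarity ⇔ det[DE; DF; DG] = 0.
Expanding, this is linear in t: (125312)t + (-3634048) = 0.
So t = 29.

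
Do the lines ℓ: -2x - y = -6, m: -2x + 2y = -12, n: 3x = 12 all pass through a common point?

Yes

The three lines meet at one point iff the augmented coefficient matrix [aᵢ bᵢ cᵢ] has rank < 3, i.e. its determinant vanishes.
Here the determinant is 0.
It vanishes, so the lines are concurrent at (4, -2).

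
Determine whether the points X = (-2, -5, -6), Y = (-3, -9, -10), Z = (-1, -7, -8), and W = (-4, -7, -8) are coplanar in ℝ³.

Yes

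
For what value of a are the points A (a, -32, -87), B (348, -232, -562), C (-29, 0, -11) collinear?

23

Direction BC = (-377, 232, 551). From the y-coordinate of A, the parameter along the line is τ = (-32 − (-232))/232 = 25/29.
Then a = 348 + 25/29·(-377) = 23.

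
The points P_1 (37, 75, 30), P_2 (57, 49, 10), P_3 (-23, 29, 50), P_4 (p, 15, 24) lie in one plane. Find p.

14

Coplanarity ⇔ det[P_1P_2; P_1P_3; P_1P_4] = 0.
Expanding, this is linear in p: (-1440)p + (20160) = 0.
So p = 14.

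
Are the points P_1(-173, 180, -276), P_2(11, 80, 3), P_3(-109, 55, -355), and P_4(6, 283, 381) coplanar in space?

No

With P_1 as base: P_1P_2 = (184, -100, 279), P_1P_3 = (64, -125, -79), P_1P_4 = (179, 103, 657).
P_1P_3 × P_1P_4 = (-73988, -56189, 28967).
P_1P_2 · (P_1P_3 × P_1P_4) = 86901.
Since 86901 ≠ 0, the four points are not coplanar.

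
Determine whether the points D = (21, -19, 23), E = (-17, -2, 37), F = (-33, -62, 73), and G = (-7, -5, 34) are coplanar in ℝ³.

No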